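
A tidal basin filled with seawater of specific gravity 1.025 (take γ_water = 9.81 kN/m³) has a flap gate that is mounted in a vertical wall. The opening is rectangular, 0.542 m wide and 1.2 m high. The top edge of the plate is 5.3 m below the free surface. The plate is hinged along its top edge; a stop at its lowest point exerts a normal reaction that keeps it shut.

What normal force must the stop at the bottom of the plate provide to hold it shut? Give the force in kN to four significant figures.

γ = 1.025 × 9.81 = 10.05525 kN/m³.
The centroid lies 1.2/2 = 0.6 m below the top edge, so the centroid depth is h_c = 5.3 + 0.6 = 5.9 m.
A = 0.542 × 1.2 = 0.6504 m².
Resultant F = γ·h_c·A = 10.05525 × 5.9 × 0.6504 = 38.5856 kN.
I_c = b·h³/12 = 0.542 × 1.2³/12 = 0.078048 m⁴.
Centre of pressure: y_p = y_c + I_c/(y_c·A) = 5.9 + 0.078048/(5.9 × 0.6504) = 5.9 + 0.020339 = 5.92034 m along the plane.
The resultant acts 0.6 + 0.020339 = 0.620339 m (along the plate) below the hinge at the top edge, so the moment about the hinge is M = F × 0.620339 = 38.5856 × 0.620339 = 23.9362 kN·m.
A normal force at the bottom, 1.2 m from the hinge, must supply this moment: P = 23.9362/1.2 = 19.9468 kN.

P ≈ 19.95 kN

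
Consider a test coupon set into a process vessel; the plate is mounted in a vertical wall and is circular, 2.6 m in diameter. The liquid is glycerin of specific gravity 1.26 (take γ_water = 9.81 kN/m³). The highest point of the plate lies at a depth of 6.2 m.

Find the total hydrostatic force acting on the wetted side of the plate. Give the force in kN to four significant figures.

γ = 1.26 × 9.81 = 12.3606 kN/m³.
The centroid is at the centre, 1.3 m below the top of the plate, so the centroid depth is h_c = 6.2 + 1.3 = 7.5 m.
A = π(1.3)² = 5.30929 m².
Resultant F = γ·h_c·A = 12.3606 × 7.5 × 5.30929 = 492.195 kN.

F ≈ 492.2 kN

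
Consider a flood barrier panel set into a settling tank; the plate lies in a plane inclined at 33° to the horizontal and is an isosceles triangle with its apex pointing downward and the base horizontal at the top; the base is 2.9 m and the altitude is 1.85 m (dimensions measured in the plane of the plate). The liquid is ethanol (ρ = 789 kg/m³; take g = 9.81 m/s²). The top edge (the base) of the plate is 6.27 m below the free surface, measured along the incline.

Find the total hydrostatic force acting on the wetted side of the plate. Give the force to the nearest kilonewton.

F ≈ 78 kN

γ = ρg = 789 × 9.81 / 1000 = 7.74009 kN/m³.
Let θ = 33° be the plate's angle to the horizontal; measure y along the incline from where the plane meets the free surface. Vertical depth h = y·sinθ with sinθ = 0.544639.
With the apex down, the centroid sits h/3 = 1.85/3 = 0.616667 m below the base (the top edge), so y_c = 6.27 + 0.616667 = 6.88667 m and h_c = 6.88667 × 0.544639 = 3.75075 m.
A = ½ × 2.9 × 1.85 = 2.6825 m².
Resultant F = γ·h_c·A = 7.74009 × 3.75075 × 2.6825 = 77.876 kN.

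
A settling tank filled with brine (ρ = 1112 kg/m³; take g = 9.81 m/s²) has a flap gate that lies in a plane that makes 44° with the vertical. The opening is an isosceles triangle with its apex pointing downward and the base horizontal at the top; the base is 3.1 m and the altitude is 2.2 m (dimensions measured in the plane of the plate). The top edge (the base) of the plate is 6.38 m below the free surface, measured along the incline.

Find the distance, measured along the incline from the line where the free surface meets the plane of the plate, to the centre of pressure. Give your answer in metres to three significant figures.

γ = ρg = 1112 × 9.81 / 1000 = 10.90872 kN/m³.
The plate makes 44° with the vertical, i.e. θ = 90° − 44° = 46° to the horizontal. Measuring y along the incline from the free-surface line, vertical depth h = y·sinθ with sinθ = 0.719340.
With the apex down, the centroid sits h/3 = 2.2/3 = 0.733333 m below the base (the top edge), so y_c = 6.38 + 0.733333 = 7.11333 m and h_c = 7.11333 × 0.719340 = 5.1169 m.
A = ½ × 3.1 × 2.2 = 3.41 m².
Resultant F = γ·h_c·A = 10.90872 × 5.1169 × 3.41 = 190.342 kN.
I_c = b·h³/36 = 3.1 × 2.2³/36 = 0.916911 m⁴.
Centre of pressure: y_p = y_c + I_c/(y_c·A) = 7.11333 + 0.916911/(7.11333 × 3.41) = 7.11333 + 0.0378007 = 7.15113 m along the plane.

y_p = 7.15 m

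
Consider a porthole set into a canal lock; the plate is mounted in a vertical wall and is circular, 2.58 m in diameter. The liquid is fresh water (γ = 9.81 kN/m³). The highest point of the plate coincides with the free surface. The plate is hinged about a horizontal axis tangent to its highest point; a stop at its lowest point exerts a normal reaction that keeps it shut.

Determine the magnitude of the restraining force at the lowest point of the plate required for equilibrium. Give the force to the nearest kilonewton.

P ≈ 41 kN

γ = 9.81 kN/m³.
The centroid is at the centre, 1.29 m below the top of the plate, so the centroid depth is h_c = 1.29 m.
A = π(1.29)² = 5.22792 m².
Resultant F = γ·h_c·A = 9.81 × 1.29 × 5.22792 = 66.1588 kN.
I_c = πr⁴/4 = π × 1.29⁴/4 = 2.17495 m⁴.
Centre of pressure: y_p = y_c + I_c/(y_c·A) = 1.29 + 2.17495/(1.29 × 5.22792) = 1.29 + 0.322501 = 1.6125 m along the plane.
The resultant acts 1.29 + 0.322501 = 1.6125 m (along the plate) below the hinge at the top edge, so the moment about the hinge is M = F × 1.6125 = 66.1588 × 1.6125 = 106.681 kN·m.
A normal force at the bottom, 2.58 m from the hinge, must supply this moment: P = 106.681/2.58 = 41.3492 kN.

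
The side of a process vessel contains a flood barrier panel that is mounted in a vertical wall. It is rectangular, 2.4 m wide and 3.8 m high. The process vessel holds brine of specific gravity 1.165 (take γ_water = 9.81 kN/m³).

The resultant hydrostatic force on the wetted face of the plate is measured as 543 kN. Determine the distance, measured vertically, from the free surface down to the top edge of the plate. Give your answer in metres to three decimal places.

d_top ≈ 3.310 m

γ = 1.165 × 9.81 = 11.42865 kN/m³.
A = 2.4 × 3.8 = 9.12 m².
From F = γ·h_c·A, the centroid depth is h_c = 543/(11.42865 × 9.12) = 5.20967 m.
The centroid lies 3.8/2 = 1.9 m below the top edge, so the top edge sits at h_top = 5.20967 − 1.9 = 3.30967 m below the surface.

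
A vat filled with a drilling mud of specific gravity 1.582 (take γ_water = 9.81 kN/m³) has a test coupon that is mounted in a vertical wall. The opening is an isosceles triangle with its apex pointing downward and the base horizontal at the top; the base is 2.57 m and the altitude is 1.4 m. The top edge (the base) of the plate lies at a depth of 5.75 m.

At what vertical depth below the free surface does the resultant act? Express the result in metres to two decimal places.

h_p = 6.23 m

γ = 1.582 × 9.81 = 15.51942 kN/m³.
With the apex down, the centroid sits h/3 = 1.4/3 = 0.466667 m below the base (the top edge), so the centroid depth is h_c = 5.75 + 0.466667 = 6.21667 m.
A = ½ × 2.57 × 1.4 = 1.799 m².
Resultant F = γ·h_c·A = 15.51942 × 6.21667 × 1.799 = 173.566 kN.
I_c = b·h³/36 = 2.57 × 1.4³/36 = 0.195891 m⁴.
Centre of pressure: y_p = y_c + I_c/(y_c·A) = 6.21667 + 0.195891/(6.21667 × 1.799) = 6.21667 + 0.0175156 = 6.23419 m along the plane.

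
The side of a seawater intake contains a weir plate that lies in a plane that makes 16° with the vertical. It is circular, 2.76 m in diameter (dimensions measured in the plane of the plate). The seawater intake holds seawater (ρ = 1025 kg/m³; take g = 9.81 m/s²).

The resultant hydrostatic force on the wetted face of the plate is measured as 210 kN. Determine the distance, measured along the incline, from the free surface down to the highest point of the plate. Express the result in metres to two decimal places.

γ = ρg = 1025 × 9.81 / 1000 = 10.05525 kN/m³.
A = π(1.38)² = 5.98285 m².
From F = γ·h_c·A, the centroid depth is h_c = 210/(10.05525 × 5.98285) = 3.49075 m.
The plate makes 16° with the vertical, i.e. θ = 90° − 16° = 74° to the horizontal. Measuring y along the incline from the free-surface line, vertical depth h = y·sinθ with sinθ = 0.961262.
Along the incline, y_c = h_c/sinθ = 3.49075/0.961262 = 3.63142 m.
The centroid is at the centre, 1.38 m below the top of the plate, so the highest point sits at y_top = 3.63142 − 1.38 = 2.25142 m along the incline.

y_top ≈ 2.25 m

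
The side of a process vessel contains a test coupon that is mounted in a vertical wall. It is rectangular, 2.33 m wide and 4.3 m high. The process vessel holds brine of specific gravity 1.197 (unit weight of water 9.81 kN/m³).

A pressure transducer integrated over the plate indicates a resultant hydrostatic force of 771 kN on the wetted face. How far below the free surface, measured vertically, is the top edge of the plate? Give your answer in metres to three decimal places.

γ = 1.197 × 9.81 = 11.74257 kN/m³.
A = 2.33 × 4.3 = 10.019 m².
From F = γ·h_c·A, the centroid depth is h_c = 771/(11.74257 × 10.019) = 6.5534 m.
The centroid lies 4.3/2 = 2.15 m below the top edge, so the top edge sits at h_top = 6.5534 − 2.15 = 4.4034 m below the surface.

d_top ≈ 4.403 m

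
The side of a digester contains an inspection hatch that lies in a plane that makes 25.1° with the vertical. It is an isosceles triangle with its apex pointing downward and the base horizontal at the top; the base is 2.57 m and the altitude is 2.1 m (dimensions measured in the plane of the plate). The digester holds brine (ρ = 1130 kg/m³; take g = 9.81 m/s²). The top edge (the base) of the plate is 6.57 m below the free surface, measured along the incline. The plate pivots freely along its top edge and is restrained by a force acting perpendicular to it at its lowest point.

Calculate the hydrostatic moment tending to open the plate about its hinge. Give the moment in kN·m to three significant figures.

M ≈ 144 kN·m

γ = ρg = 1130 × 9.81 / 1000 = 11.0853 kN/m³.
The plate makes 25.1° with the vertical, i.e. θ = 90° − 25.1° = 64.9° to the horizontal. Measuring y along the incline from the free-surface line, vertical depth h = y·sinθ with sinθ = 0.905569.
With the apex down, the centroid sits h/3 = 2.1/3 = 0.7 m below the base (the top edge), so y_c = 6.57 + 0.7 = 7.27 m and h_c = 7.27 × 0.905569 = 6.58349 m.
A = ½ × 2.57 × 2.1 = 2.6985 m².
Resultant F = γ·h_c·A = 11.0853 × 6.58349 × 2.6985 = 196.936 kN.
I_c = b·h³/36 = 2.57 × 2.1³/36 = 0.661133 m⁴.
Centre of pressure: y_p = y_c + I_c/(y_c·A) = 7.27 + 0.661133/(7.27 × 2.6985) = 7.27 + 0.0337002 = 7.3037 m along the plane.
The resultant acts 0.7 + 0.0337002 = 0.7337 m (along the plate) below the hinge at the top edge, so the moment about the hinge is M = F × 0.7337 = 196.936 × 0.7337 = 144.492 kN·m.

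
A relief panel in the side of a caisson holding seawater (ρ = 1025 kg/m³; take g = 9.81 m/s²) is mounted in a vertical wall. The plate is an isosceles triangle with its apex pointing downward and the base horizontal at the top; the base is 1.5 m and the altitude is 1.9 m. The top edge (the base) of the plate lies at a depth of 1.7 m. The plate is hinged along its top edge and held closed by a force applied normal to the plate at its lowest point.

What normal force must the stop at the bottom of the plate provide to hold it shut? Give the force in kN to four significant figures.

P ≈ 12.66 kN

γ = ρg = 1025 × 9.81 / 1000 = 10.05525 kN/m³.
With the apex down, the centroid sits h/3 = 1.9/3 = 0.633333 m below the base (the top edge), so the centroid depth is h_c = 1.7 + 0.633333 = 2.33333 m.
A = ½ × 1.5 × 1.9 = 1.425 m².
Resultant F = γ·h_c·A = 10.05525 × 2.33333 × 1.425 = 33.4337 kN.
I_c = b·h³/36 = 1.5 × 1.9³/36 = 0.285792 m⁴.
Centre of pressure: y_p = y_c + I_c/(y_c·A) = 2.33333 + 0.285792/(2.33333 × 1.425) = 2.33333 + 0.0859526 = 2.41928 m along the plane.
The resultant acts 0.633333 + 0.0859526 = 0.719286 m (along the plate) below the hinge at the top edge, so the moment about the hinge is M = F × 0.719286 = 33.4337 × 0.719286 = 24.0484 kN·m.
A normal force at the bottom, 1.9 m from the hinge, must supply this moment: P = 24.0484/1.9 = 12.6571 kN.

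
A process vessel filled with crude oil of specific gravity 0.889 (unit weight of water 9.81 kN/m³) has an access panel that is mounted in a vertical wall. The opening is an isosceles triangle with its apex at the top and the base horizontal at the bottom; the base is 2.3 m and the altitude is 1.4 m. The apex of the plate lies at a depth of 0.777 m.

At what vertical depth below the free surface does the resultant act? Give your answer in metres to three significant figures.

γ = 0.889 × 9.81 = 8.72109 kN/m³.
With the apex up, the centroid sits 2h/3 = 2 × 1.4/3 = 0.933333 m below the apex, so the centroid depth is h_c = 0.777 + 0.933333 = 1.71033 m.
A = ½ × 2.3 × 1.4 = 1.61 m².
Resultant F = γ·h_c·A = 8.72109 × 1.71033 × 1.61 = 24.0147 kN.
I_c = b·h³/36 = 2.3 × 1.4³/36 = 0.175311 m⁴.
Centre of pressure: y_p = y_c + I_c/(y_c·A) = 1.71033 + 0.175311/(1.71033 × 1.61) = 1.71033 + 0.0636654 = 1.774 m along the plane.

h_p = 1.77 m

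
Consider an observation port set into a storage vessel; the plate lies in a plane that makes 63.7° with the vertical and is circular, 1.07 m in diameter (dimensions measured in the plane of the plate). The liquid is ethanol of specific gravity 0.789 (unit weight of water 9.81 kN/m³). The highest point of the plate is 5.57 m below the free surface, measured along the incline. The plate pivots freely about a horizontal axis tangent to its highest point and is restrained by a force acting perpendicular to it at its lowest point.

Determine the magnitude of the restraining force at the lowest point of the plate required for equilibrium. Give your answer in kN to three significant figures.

γ = 0.789 × 9.81 = 7.74009 kN/m³.
The plate makes 63.7° with the vertical, i.e. θ = 90° − 63.7° = 26.3° to the horizontal. Measuring y along the incline from the free-surface line, vertical depth h = y·sinθ with sinθ = 0.443071.
The centroid is at the centre, 0.535 m below the top of the plate, so y_c = 5.57 + 0.535 = 6.105 m and h_c = 6.105 × 0.443071 = 2.70495 m.
A = π(0.535)² = 0.899202 m².
Resultant F = γ·h_c·A = 7.74009 × 2.70495 × 0.899202 = 18.8262 kN.
I_c = πr⁴/4 = π × 0.535⁴/4 = 0.0643435 m⁴.
Centre of pressure: y_p = y_c + I_c/(y_c·A) = 6.105 + 0.0643435/(6.105 × 0.899202) = 6.105 + 0.0117209 = 6.11672 m along the plane.
The resultant acts 0.535 + 0.0117209 = 0.546721 m (along the plate) below the hinge at the top edge, so the moment about the hinge is M = F × 0.546721 = 18.8262 × 0.546721 = 10.2927 kN·m.
A normal force at the bottom, 1.07 m from the hinge, must supply this moment: P = 10.2927/1.07 = 9.61935 kN.

P ≈ 9.62 kN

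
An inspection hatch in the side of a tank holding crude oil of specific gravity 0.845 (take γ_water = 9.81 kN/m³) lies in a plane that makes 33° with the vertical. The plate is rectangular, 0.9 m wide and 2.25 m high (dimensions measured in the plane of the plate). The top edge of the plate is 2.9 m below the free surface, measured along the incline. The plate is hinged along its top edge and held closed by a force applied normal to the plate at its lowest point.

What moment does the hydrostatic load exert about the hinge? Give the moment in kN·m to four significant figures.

γ = 0.845 × 9.81 = 8.28945 kN/m³.
The plate makes 33° with the vertical, i.e. θ = 90° − 33° = 57° to the horizontal. Measuring y along the incline from the free-surface line, vertical depth h = y·sinθ with sinθ = 0.838671.
The centroid lies 2.25/2 = 1.125 m below the top edge, so y_c = 2.9 + 1.125 = 4.025 m and h_c = 4.025 × 0.838671 = 3.37565 m.
A = 0.9 × 2.25 = 2.025 m².
Resultant F = γ·h_c·A = 8.28945 × 3.37565 × 2.025 = 56.6641 kN.
I_c = b·h³/12 = 0.9 × 2.25³/12 = 0.854297 m⁴.
Centre of pressure: y_p = y_c + I_c/(y_c·A) = 4.025 + 0.854297/(4.025 × 2.025) = 4.025 + 0.104814 = 4.12981 m along the plane.
The resultant acts 1.125 + 0.104814 = 1.22981 m (along the plate) below the hinge at the top edge, so the moment about the hinge is M = F × 1.22981 = 56.6641 × 1.22981 = 69.6861 kN·m.

M ≈ 69.69 kN·m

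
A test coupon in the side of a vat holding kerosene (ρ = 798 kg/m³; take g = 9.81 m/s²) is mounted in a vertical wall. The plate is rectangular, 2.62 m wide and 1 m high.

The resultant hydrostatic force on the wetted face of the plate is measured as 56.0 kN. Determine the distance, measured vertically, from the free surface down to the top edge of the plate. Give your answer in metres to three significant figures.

d_top ≈ 2.23 m

γ = ρg = 798 × 9.81 / 1000 = 7.82838 kN/m³.
A = 2.62 × 1 = 2.62 m².
From F = γ·h_c·A, the centroid depth is h_c = 56.0/(7.82838 × 2.62) = 2.73033 m.
The centroid lies 1/2 = 0.5 m below the top edge, so the top edge sits at h_top = 2.73033 − 0.5 = 2.23033 m below the surface.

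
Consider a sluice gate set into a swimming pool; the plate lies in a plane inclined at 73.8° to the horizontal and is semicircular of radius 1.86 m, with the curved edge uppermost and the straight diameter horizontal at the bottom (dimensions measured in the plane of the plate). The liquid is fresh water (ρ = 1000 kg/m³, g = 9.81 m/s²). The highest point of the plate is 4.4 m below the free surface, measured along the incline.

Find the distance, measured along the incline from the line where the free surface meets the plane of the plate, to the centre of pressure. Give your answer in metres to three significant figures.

y_p = 5.51 m

γ = ρg = 1000 × 9.81 = 9810 N/m³ = 9.81 kN/m³.
Let θ = 73.8° be the plate's angle to the horizontal; measure y along the incline from where the plane meets the free surface. Vertical depth h = y·sinθ with sinθ = 0.960294.
The centroid lies 4r/(3π) = 0.789409 m above the diameter, so r − 4r/(3π) = 1.86 − 0.789409 = 1.07059 m below the topmost point, so y_c = 4.4 + 1.07059 = 5.47059 m and h_c = 5.47059 × 0.960294 = 5.25337 m.
A = πr²/2 = π × 1.86²/2 = 5.43433 m².
Resultant F = γ·h_c·A = 9.81 × 5.25337 × 5.43433 = 280.061 kN.
I_c = (π/8 − 8/(9π))·r⁴ = 0.109757 × 1.86⁴ = 1.31366 m⁴.
Centre of pressure: y_p = y_c + I_c/(y_c·A) = 5.47059 + 1.31366/(5.47059 × 5.43433) = 5.47059 + 0.0441878 = 5.51478 m along the plane.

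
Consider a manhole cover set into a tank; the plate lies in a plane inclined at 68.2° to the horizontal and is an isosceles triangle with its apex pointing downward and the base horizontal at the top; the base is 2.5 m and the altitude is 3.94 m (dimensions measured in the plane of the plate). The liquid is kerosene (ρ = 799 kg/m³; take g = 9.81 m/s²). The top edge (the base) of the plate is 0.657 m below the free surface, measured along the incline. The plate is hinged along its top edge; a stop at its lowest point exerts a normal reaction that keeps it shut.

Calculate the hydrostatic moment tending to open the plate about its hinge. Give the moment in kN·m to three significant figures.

M ≈ 124 kN·m

γ = ρg = 799 × 9.81 / 1000 = 7.83819 kN/m³.
Let θ = 68.2° be the plate's angle to the horizontal; measure y along the incline from where the plane meets the free surface. Vertical depth h = y·sinθ with sinθ = 0.928486.
With the apex down, the centroid sits h/3 = 3.94/3 = 1.31333 m below the base (the top edge), so y_c = 0.657 + 1.31333 = 1.97033 m and h_c = 1.97033 × 0.928486 = 1.82942 m.
A = ½ × 2.5 × 3.94 = 4.925 m².
Resultant F = γ·h_c·A = 7.83819 × 1.82942 × 4.925 = 70.6213 kN.
I_c = b·h³/36 = 2.5 × 3.94³/36 = 4.24743 m⁴.
Centre of pressure: y_p = y_c + I_c/(y_c·A) = 1.97033 + 4.24743/(1.97033 × 4.925) = 1.97033 + 0.437705 = 2.40803 m along the plane.
The resultant acts 1.31333 + 0.437705 = 1.75104 m (along the plate) below the hinge at the top edge, so the moment about the hinge is M = F × 1.75104 = 70.6213 × 1.75104 = 123.661 kN·m.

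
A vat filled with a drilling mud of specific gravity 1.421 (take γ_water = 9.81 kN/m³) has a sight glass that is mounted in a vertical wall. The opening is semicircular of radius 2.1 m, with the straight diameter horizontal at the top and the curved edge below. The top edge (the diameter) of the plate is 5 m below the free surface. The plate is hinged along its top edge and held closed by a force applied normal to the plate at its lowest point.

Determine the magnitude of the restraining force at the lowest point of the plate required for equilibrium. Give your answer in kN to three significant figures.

P ≈ 256 kN

γ = 1.421 × 9.81 = 13.94001 kN/m³.
The centroid of a semicircle lies 4r/(3π) = 0.891268 m from the diameter, here below the top edge, so the centroid depth is h_c = 5 + 0.891268 = 5.89127 m.
A = πr²/2 = π × 2.1²/2 = 6.92721 m².
Resultant F = γ·h_c·A = 13.94001 × 5.89127 × 6.92721 = 568.893 kN.
I_c = (π/8 − 8/(9π))·r⁴ = 0.109757 × 2.1⁴ = 2.13457 m⁴.
Centre of pressure: y_p = y_c + I_c/(y_c·A) = 5.89127 + 2.13457/(5.89127 × 6.92721) = 5.89127 + 0.052305 = 5.94357 m along the plane.
The resultant acts 0.891268 + 0.052305 = 0.943573 m (along the plate) below the hinge at the top edge, so the moment about the hinge is M = F × 0.943573 = 568.893 × 0.943573 = 536.792 kN·m.
A normal force at the bottom, 2.1 m from the hinge, must supply this moment: P = 536.792/2.1 = 255.615 kN.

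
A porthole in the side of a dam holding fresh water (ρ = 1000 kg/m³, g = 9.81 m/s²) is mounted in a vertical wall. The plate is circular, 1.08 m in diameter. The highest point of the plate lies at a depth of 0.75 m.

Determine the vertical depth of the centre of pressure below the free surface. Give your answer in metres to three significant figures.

h_p = 1.35 m

γ = ρg = 1000 × 9.81 = 9810 N/m³ = 9.81 kN/m³.
The centroid is at the centre, 0.54 m below the top of the plate, so the centroid depth is h_c = 0.75 + 0.54 = 1.29 m.
A = π(0.54)² = 0.916088 m².
Resultant F = γ·h_c·A = 9.81 × 1.29 × 0.916088 = 11.593 kN.
I_c = πr⁴/4 = π × 0.54⁴/4 = 0.0667828 m⁴.
Centre of pressure: y_p = y_c + I_c/(y_c·A) = 1.29 + 0.0667828/(1.29 × 0.916088) = 1.29 + 0.0565116 = 1.34651 m along the plane.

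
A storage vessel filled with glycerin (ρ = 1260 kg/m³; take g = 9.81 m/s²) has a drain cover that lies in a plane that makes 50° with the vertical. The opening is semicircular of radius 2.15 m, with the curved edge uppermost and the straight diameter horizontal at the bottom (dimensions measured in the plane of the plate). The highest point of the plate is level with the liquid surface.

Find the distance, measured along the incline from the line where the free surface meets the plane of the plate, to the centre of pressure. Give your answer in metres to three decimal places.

γ = ρg = 1260 × 9.81 / 1000 = 12.3606 kN/m³.
The plate makes 50° with the vertical, i.e. θ = 90° − 50° = 40° to the horizontal. Measuring y along the incline from the free-surface line, vertical depth h = y·sinθ with sinθ = 0.642788.
The centroid lies 4r/(3π) = 0.912488 m above the diameter, so r − 4r/(3π) = 2.15 − 0.912488 = 1.23751 m below the topmost point, so y_c = 1.23751 m and h_c = 1.23751 × 0.642788 = 0.795457 m.
A = πr²/2 = π × 2.15²/2 = 7.26101 m².
Resultant F = γ·h_c·A = 12.3606 × 0.795457 × 7.26101 = 71.3926 kN.
I_c = (π/8 − 8/(9π))·r⁴ = 0.109757 × 2.15⁴ = 2.34523 m⁴.
Centre of pressure: y_p = y_c + I_c/(y_c·A) = 1.23751 + 2.34523/(1.23751 × 7.26101) = 1.23751 + 0.261 = 1.49851 m along the plane.

y_p = 1.499 m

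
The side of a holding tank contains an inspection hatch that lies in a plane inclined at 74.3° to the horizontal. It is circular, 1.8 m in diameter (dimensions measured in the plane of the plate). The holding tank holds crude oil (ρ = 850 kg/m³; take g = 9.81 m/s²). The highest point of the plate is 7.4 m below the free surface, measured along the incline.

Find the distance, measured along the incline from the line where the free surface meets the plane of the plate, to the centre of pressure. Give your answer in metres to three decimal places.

γ = ρg = 850 × 9.81 / 1000 = 8.3385 kN/m³.
Let θ = 74.3° be the plate's angle to the horizontal; measure y along the incline from where the plane meets the free surface. Vertical depth h = y·sinθ with sinθ = 0.962692.
The centroid is at the centre, 0.9 m below the top of the plate, so y_c = 7.4 + 0.9 = 8.3 m and h_c = 8.3 × 0.962692 = 7.99034 m.
A = π(0.9)² = 2.54469 m².
Resultant F = γ·h_c·A = 8.3385 × 7.99034 × 2.54469 = 169.546 kN.
I_c = πr⁴/4 = π × 0.9⁴/4 = 0.5153 m⁴.
Centre of pressure: y_p = y_c + I_c/(y_c·A) = 8.3 + 0.5153/(8.3 × 2.54469) = 8.3 + 0.0243976 = 8.3244 m along the plane.

y_p = 8.324 m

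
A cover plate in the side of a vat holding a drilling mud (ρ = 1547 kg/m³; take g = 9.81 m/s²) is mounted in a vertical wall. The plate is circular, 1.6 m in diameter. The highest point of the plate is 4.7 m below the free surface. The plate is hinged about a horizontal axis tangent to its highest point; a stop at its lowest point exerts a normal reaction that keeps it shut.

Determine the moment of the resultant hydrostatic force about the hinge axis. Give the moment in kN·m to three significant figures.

M ≈ 139 kN·m

γ = ρg = 1547 × 9.81 / 1000 = 15.17607 kN/m³.
The centroid is at the centre, 0.8 m below the top of the plate, so the centroid depth is h_c = 4.7 + 0.8 = 5.5 m.
A = π(0.8)² = 2.01062 m².
Resultant F = γ·h_c·A = 15.17607 × 5.5 × 2.01062 = 167.823 kN.
I_c = πr⁴/4 = π × 0.8⁴/4 = 0.321699 m⁴.
Centre of pressure: y_p = y_c + I_c/(y_c·A) = 5.5 + 0.321699/(5.5 × 2.01062) = 5.5 + 0.0290909 = 5.52909 m along the plane.
The resultant acts 0.8 + 0.0290909 = 0.829091 m (along the plate) below the hinge at the top edge, so the moment about the hinge is M = F × 0.829091 = 167.823 × 0.829091 = 139.141 kN·m.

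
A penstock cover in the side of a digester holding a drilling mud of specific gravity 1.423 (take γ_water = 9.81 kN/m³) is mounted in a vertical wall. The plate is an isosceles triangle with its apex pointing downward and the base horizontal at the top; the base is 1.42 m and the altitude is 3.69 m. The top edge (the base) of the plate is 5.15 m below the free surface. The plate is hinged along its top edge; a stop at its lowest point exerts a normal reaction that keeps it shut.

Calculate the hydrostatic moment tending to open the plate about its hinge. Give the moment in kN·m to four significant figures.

γ = 1.423 × 9.81 = 13.95963 kN/m³.
With the apex down, the centroid sits h/3 = 3.69/3 = 1.23 m below the base (the top edge), so the centroid depth is h_c = 5.15 + 1.23 = 6.38 m.
A = ½ × 1.42 × 3.69 = 2.6199 m².
Resultant F = γ·h_c·A = 13.95963 × 6.38 × 2.6199 = 233.335 kN.
I_c = b·h³/36 = 1.42 × 3.69³/36 = 1.98182 m⁴.
Centre of pressure: y_p = y_c + I_c/(y_c·A) = 6.38 + 1.98182/(6.38 × 2.6199) = 6.38 + 0.118566 = 6.49857 m along the plane.
The resultant acts 1.23 + 0.118566 = 1.34857 m (along the plate) below the hinge at the top edge, so the moment about the hinge is M = F × 1.34857 = 233.335 × 1.34857 = 314.669 kN·m.

M ≈ 314.7 kN·m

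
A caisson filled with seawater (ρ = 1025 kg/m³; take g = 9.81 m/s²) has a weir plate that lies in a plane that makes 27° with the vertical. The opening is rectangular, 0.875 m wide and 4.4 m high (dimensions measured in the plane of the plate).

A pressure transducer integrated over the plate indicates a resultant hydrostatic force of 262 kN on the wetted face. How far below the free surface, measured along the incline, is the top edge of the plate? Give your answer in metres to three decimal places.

γ = ρg = 1025 × 9.81 / 1000 = 10.05525 kN/m³.
A = 0.875 × 4.4 = 3.85 m².
From F = γ·h_c·A, the centroid depth is h_c = 262/(10.05525 × 3.85) = 6.7678 m.
The plate makes 27° with the vertical, i.e. θ = 90° − 27° = 63° to the horizontal. Measuring y along the incline from the free-surface line, vertical depth h = y·sinθ with sinθ = 0.891007.
Along the incline, y_c = h_c/sinθ = 6.7678/0.891007 = 7.59568 m.
The centroid lies 4.4/2 = 2.2 m below the top edge, so the top edge sits at y_top = 7.59568 − 2.2 = 5.39568 m along the incline.

y_top ≈ 5.396 m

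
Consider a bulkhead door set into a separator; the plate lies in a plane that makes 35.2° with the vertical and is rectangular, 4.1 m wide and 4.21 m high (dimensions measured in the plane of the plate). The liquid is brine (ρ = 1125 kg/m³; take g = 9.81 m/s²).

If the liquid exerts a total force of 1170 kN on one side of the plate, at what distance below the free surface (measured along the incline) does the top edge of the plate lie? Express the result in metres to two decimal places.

γ = ρg = 1125 × 9.81 / 1000 = 11.03625 kN/m³.
A = 4.1 × 4.21 = 17.261 m².
From F = γ·h_c·A, the centroid depth is h_c = 1170/(11.03625 × 17.261) = 6.14184 m.
The plate makes 35.2° with the vertical, i.e. θ = 90° − 35.2° = 54.8° to the horizontal. Measuring y along the incline from the free-surface line, vertical depth h = y·sinθ with sinθ = 0.817145.
Along the incline, y_c = h_c/sinθ = 6.14184/0.817145 = 7.51622 m.
The centroid lies 4.21/2 = 2.105 m below the top edge, so the top edge sits at y_top = 7.51622 − 2.105 = 5.41122 m along the incline.

y_top ≈ 5.41 m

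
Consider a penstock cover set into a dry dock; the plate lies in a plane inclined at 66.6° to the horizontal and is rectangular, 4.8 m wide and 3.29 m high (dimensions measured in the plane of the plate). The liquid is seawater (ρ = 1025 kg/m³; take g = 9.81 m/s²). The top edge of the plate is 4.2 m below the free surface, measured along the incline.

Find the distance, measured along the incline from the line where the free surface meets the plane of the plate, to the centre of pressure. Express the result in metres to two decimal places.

γ = ρg = 1025 × 9.81 / 1000 = 10.05525 kN/m³.
Let θ = 66.6° be the plate's angle to the horizontal; measure y along the incline from where the plane meets the free surface. Vertical depth h = y·sinθ with sinθ = 0.917755.
The centroid lies 3.29/2 = 1.645 m below the top edge, so y_c = 4.2 + 1.645 = 5.845 m and h_c = 5.845 × 0.917755 = 5.36428 m.
A = 4.8 × 3.29 = 15.792 m².
Resultant F = γ·h_c·A = 10.05525 × 5.36428 × 15.792 = 851.807 kN.
I_c = b·h³/12 = 4.8 × 3.29³/12 = 14.2445 m⁴.
Centre of pressure: y_p = y_c + I_c/(y_c·A) = 5.845 + 14.2445/(5.845 × 15.792) = 5.845 + 0.154321 = 5.99932 m along the plane.

y_p = 6.00 m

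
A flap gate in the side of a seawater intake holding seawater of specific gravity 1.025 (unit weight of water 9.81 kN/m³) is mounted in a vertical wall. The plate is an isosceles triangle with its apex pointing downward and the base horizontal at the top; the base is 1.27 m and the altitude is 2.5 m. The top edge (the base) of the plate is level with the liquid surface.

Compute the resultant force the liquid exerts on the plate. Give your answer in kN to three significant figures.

F ≈ 13.3 kN

γ = 1.025 × 9.81 = 10.05525 kN/m³.
With the apex down, the centroid sits h/3 = 2.5/3 = 0.833333 m below the base (the top edge), so the centroid depth is h_c = 0.833333 m.
A = ½ × 1.27 × 2.5 = 1.5875 m².
Resultant F = γ·h_c·A = 10.05525 × 0.833333 × 1.5875 = 13.3023 kN.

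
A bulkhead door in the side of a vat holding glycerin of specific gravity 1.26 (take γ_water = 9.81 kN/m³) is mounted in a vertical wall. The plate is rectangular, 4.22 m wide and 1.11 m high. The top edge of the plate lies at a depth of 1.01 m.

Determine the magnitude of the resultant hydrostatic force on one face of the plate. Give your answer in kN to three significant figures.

γ = 1.26 × 9.81 = 12.3606 kN/m³.
The centroid lies 1.11/2 = 0.555 m below the top edge, so the centroid depth is h_c = 1.01 + 0.555 = 1.565 m.
A = 4.22 × 1.11 = 4.6842 m².
Resultant F = γ·h_c·A = 12.3606 × 1.565 × 4.6842 = 90.6128 kN.

F ≈ 90.6 kN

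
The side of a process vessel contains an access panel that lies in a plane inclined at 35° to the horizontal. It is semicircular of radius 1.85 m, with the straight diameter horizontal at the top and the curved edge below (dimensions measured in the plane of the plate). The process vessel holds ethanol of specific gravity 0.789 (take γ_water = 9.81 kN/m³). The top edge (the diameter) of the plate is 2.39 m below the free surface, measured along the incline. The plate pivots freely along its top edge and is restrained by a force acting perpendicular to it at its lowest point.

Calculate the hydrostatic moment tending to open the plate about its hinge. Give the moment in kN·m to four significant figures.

M ≈ 65.21 kN·m

γ = 0.789 × 9.81 = 7.74009 kN/m³.
Let θ = 35° be the plate's angle to the horizontal; measure y along the incline from where the plane meets the free surface. Vertical depth h = y·sinθ with sinθ = 0.573576.
The centroid of a semicircle lies 4r/(3π) = 0.785164 m from the diameter, here below the top edge, so y_c = 2.39 + 0.785164 = 3.17516 m and h_c = 3.17516 × 0.573576 = 1.8212 m.
A = πr²/2 = π × 1.85²/2 = 5.37605 m².
Resultant F = γ·h_c·A = 7.74009 × 1.8212 × 5.37605 = 75.7822 kN.
I_c = (π/8 − 8/(9π))·r⁴ = 0.109757 × 1.85⁴ = 1.28564 m⁴.
Centre of pressure: y_p = y_c + I_c/(y_c·A) = 3.17516 + 1.28564/(3.17516 × 5.37605) = 3.17516 + 0.0753166 = 3.25048 m along the plane.
The resultant acts 0.785164 + 0.0753166 = 0.860481 m (along the plate) below the hinge at the top edge, so the moment about the hinge is M = F × 0.860481 = 75.7822 × 0.860481 = 65.2091 kN·m.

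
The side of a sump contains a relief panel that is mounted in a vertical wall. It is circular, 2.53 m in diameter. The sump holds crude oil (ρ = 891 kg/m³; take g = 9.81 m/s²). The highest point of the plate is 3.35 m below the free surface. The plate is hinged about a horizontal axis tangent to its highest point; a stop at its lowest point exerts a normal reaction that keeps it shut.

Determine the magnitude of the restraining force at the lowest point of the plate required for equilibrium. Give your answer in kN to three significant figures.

γ = ρg = 891 × 9.81 / 1000 = 8.74071 kN/m³.
The centroid is at the centre, 1.265 m below the top of the plate, so the centroid depth is h_c = 3.35 + 1.265 = 4.615 m.
A = π(1.265)² = 5.02726 m².
Resultant F = γ·h_c·A = 8.74071 × 4.615 × 5.02726 = 202.792 kN.
I_c = πr⁴/4 = π × 1.265⁴/4 = 2.01118 m⁴.
Centre of pressure: y_p = y_c + I_c/(y_c·A) = 4.615 + 2.01118/(4.615 × 5.02726) = 4.615 + 0.0866858 = 4.70169 m along the plane.
The resultant acts 1.265 + 0.0866858 = 1.35169 m (along the plate) below the hinge at the top edge, so the moment about the hinge is M = F × 1.35169 = 202.792 × 1.35169 = 274.112 kN·m.
A normal force at the bottom, 2.53 m from the hinge, must supply this moment: P = 274.112/2.53 = 108.345 kN.

P ≈ 108 kN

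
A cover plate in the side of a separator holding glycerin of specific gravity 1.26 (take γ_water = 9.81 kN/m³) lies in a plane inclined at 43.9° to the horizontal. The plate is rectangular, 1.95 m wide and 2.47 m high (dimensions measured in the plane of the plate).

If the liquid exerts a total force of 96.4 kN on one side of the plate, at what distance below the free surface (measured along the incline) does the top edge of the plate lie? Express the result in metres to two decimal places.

γ = 1.26 × 9.81 = 12.3606 kN/m³.
A = 1.95 × 2.47 = 4.8165 m².
From F = γ·h_c·A, the centroid depth is h_c = 96.4/(12.3606 × 4.8165) = 1.61922 m.
Let θ = 43.9° be the plate's angle to the horizontal; measure y along the incline from where the plane meets the free surface. Vertical depth h = y·sinθ with sinθ = 0.693402.
Along the incline, y_c = h_c/sinθ = 1.61922/0.693402 = 2.33518 m.
The centroid lies 2.47/2 = 1.235 m below the top edge, so the top edge sits at y_top = 2.33518 − 1.235 = 1.10018 m along the incline.

y_top ≈ 1.10 m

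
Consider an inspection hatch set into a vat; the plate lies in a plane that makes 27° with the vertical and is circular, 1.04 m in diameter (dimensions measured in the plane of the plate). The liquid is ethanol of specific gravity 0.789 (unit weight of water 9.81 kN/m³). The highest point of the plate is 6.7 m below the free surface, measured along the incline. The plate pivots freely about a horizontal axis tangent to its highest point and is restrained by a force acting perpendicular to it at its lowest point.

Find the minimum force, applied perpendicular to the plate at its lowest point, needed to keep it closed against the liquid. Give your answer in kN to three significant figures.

P ≈ 21.5 kN

γ = 0.789 × 9.81 = 7.74009 kN/m³.
The plate makes 27° with the vertical, i.e. θ = 90° − 27° = 63° to the horizontal. Measuring y along the incline from the free-surface line, vertical depth h = y·sinθ with sinθ = 0.891007.
The centroid is at the centre, 0.52 m below the top of the plate, so y_c = 6.7 + 0.52 = 7.22 m and h_c = 7.22 × 0.891007 = 6.43307 m.
A = π(0.52)² = 0.849487 m².
Resultant F = γ·h_c·A = 7.74009 × 6.43307 × 0.849487 = 42.2981 kN.
I_c = πr⁴/4 = π × 0.52⁴/4 = 0.0574253 m⁴.
Centre of pressure: y_p = y_c + I_c/(y_c·A) = 7.22 + 0.0574253/(7.22 × 0.849487) = 7.22 + 0.00936288 = 7.22936 m along the plane.
The resultant acts 0.52 + 0.00936288 = 0.529363 m (along the plate) below the hinge at the top edge, so the moment about the hinge is M = F × 0.529363 = 42.2981 × 0.529363 = 22.391 kN·m.
A normal force at the bottom, 1.04 m from the hinge, must supply this moment: P = 22.391/1.04 = 21.5298 kN.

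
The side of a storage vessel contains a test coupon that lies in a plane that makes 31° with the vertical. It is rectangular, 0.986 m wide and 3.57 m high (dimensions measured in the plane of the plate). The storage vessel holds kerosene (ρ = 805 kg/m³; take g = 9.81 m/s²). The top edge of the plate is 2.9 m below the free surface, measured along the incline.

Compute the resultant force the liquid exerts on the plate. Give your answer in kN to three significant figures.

F ≈ 112 kN

γ = ρg = 805 × 9.81 / 1000 = 7.89705 kN/m³.
The plate makes 31° with the vertical, i.e. θ = 90° − 31° = 59° to the horizontal. Measuring y along the incline from the free-surface line, vertical depth h = y·sinθ with sinθ = 0.857167.
The centroid lies 3.57/2 = 1.785 m below the top edge, so y_c = 2.9 + 1.785 = 4.685 m and h_c = 4.685 × 0.857167 = 4.01583 m.
A = 0.986 × 3.57 = 3.52002 m².
Resultant F = γ·h_c·A = 7.89705 × 4.01583 × 3.52002 = 111.631 kN.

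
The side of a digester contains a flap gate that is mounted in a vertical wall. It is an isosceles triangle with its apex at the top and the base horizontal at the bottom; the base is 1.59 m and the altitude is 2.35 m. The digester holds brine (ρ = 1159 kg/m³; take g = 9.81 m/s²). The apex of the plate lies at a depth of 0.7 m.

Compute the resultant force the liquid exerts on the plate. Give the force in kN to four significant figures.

F ≈ 48.15 kN

γ = ρg = 1159 × 9.81 / 1000 = 11.36979 kN/m³.
With the apex up, the centroid sits 2h/3 = 2 × 2.35/3 = 1.56667 m below the apex, so the centroid depth is h_c = 0.7 + 1.56667 = 2.26667 m.
A = ½ × 1.59 × 2.35 = 1.86825 m².
Resultant F = γ·h_c·A = 11.36979 × 2.26667 × 1.86825 = 48.1477 kN.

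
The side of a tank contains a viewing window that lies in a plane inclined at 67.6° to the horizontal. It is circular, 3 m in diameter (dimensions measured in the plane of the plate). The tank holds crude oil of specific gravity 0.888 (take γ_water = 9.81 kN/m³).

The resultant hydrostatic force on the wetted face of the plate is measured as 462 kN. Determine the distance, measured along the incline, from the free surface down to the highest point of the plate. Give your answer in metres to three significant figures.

γ = 0.888 × 9.81 = 8.71128 kN/m³.
A = π(1.5)² = 7.06858 m².
From F = γ·h_c·A, the centroid depth is h_c = 462/(8.71128 × 7.06858) = 7.50288 m.
Let θ = 67.6° be the plate's angle to the horizontal; measure y along the incline from where the plane meets the free surface. Vertical depth h = y·sinθ with sinθ = 0.924546.
Along the incline, y_c = h_c/sinθ = 7.50288/0.924546 = 8.1152 m.
The centroid is at the centre, 1.5 m below the top of the plate, so the highest point sits at y_top = 8.1152 − 1.5 = 6.6152 m along the incline.

y_top ≈ 6.62 m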